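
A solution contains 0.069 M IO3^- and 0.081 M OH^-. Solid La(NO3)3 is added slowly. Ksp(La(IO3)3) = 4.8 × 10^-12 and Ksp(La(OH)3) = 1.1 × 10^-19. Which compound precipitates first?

La(OH)3

Precipitation of each salt starts when its ion product equals its Ksp.
For La(IO3)3: 4.8 × 10^-12 = (0.069)^3 × [La^3+]  ⇒  [La^3+] = 1.5 x 10^-8 M.
For La(OH)3: 1.1 × 10^-19 = (0.081)^3 × [La^3+]  ⇒  [La^3+] = 2.1 × 10^-16 M.
The salt with the lower threshold [La^3+] precipitates first: La(OH)3.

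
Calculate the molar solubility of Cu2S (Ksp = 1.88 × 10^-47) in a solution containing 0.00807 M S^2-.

Cu2S(s) ⇌ 2 Cu^+ + S^2-
Ksp = [Cu^+]^2[S^2-]
If s mol/L dissolves here, [Cu^+] = 2s, [S^2-] = 0.00807 + s ≈ 0.00807 (since the S^2- already present dominates).
Ksp ≈ (2s)^2 × 0.00807
s = 2.41 x 10^-23 M
Check: s = 2.4 x 10^-23 ≪ 0.00807, so the approximation is valid.

s = 2.41 × 10^-23 M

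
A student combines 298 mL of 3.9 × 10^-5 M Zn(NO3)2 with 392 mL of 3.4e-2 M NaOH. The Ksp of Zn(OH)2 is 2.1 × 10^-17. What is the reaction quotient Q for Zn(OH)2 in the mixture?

Total volume = 298 + 392 = 690 mL.
[Zn^2+] = 3.9 × 10^-5 × (298/690) = 1.68 × 10^-5 M
[OH^-] = 3.4 x 10^-2 × (392/690) = 1.93 × 10^-2 M
Zn(OH)2(s) ⇌ Zn^2+ + 2 OH^-, so Q = [Zn^2+][OH^-]^2
Q = (1.68 × 10^-5)(1.93 × 10^-2)^2 = 6.3 × 10^-9
Q > Ksp, so Zn(OH)2 will precipitate.

Q ≈ 6.3 × 10^-9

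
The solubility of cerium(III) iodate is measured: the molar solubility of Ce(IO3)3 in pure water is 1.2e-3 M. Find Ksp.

Ksp ≈ 5.6 × 10^-11

Ce(IO3)3(s) <=> Ce^3+ + 3 IO3^-
For each mole of Ce(IO3)3 that dissolves: [Ce^3+] = s, [IO3^-] = 3s.
Ksp = [Ce^3+][IO3^-]^3
Substituting: Ksp = s(3s)^3 = 27s^4
Ksp = 27 × (1.2 x 10^-3)^4 = 5.6 × 10^-11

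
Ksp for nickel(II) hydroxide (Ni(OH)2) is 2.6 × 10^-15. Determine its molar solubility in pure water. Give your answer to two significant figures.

8.7 × 10^-6 M

Ni(OH)2(s) <=> Ni^2+(aq) + 2 OH^-(aq)
Ksp = [Ni^2+][OH^-]^2
If s mol/L of Ni(OH)2 dissolves, [Ni^2+] = s and [OH^-] = 2s.
So Ksp = s × (2s)^2 = 4s^3
s = (2.6 × 10^-15 / 4)^(1/3) = 8.7 x 10^-6 M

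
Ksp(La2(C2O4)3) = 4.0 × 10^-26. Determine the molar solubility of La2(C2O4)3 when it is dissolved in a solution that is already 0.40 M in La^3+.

La2(C2O4)3(s) <=> 2 La^3+(aq) + 3 C2O4^2-(aq)
Ksp = [La^3+]^2[C2O4^2-]^3
Let s = moles of La2(C2O4)3 that dissolve per litre. [La^3+] = 0.40 + 2s ≈ 0.40, [C2O4^2-] = 3s (since the La^3+ already present dominates).
Ksp ≈ (0.40)^2 × (3s)^3
s = 2.1 × 10^-9 M
Check: 2s = 4.2 × 10^-9 ≪ 0.40, so the approximation is valid.

s = 2.1 x 10^-9 M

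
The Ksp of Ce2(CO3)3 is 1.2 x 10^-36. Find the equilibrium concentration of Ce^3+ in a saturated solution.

[Ce^3+] ≈ 5.1 x 10^-8 M

Ce2(CO3)3(s) ⇌ 2 Ce^3+ + 3 CO3^2-
Ksp = [Ce^3+]^2[CO3^2-]^3
For each mole of Ce2(CO3)3 that dissolves: [Ce^3+] = 2s, [CO3^2-] = 3s.
Ksp = (2s)^2(3s)^3 = 108s^5
s = (1.2 x 10^-36 / 108)^(1/5) = 2.57 x 10^-8 M
[Ce^3+] = 2s = 5.1 × 10^-8 M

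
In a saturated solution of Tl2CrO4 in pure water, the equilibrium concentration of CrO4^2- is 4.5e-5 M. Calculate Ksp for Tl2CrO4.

Tl2CrO4(s) <=> 2 Tl^+ + CrO4^2-
Stoichiometry gives [Tl^+] = (2/1)[CrO4^2-] = 9.00 × 10^-5 M.
Ksp = [Tl^+]^2[CrO4^2-]
Ksp = (9.00 × 10^-5)^2 × 4.5 x 10^-5 = 3.6 × 10^-13

3.6e-13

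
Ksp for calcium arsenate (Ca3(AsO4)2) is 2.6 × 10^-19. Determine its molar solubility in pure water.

Ca3(AsO4)2(s) ⇌ 3 Ca^2+ + 2 AsO4^3-
Ksp = [Ca^2+]^3[AsO4^3-]^2
With molar solubility s: [Ca^2+] = 3s, [AsO4^3-] = 2s.
Ksp = (3s)^3(2s)^2 = 108s^5
s^5 = 2.6 × 10^-19 / 108, so s = 7.5 × 10^-5 M

7.5 × 10^-5 M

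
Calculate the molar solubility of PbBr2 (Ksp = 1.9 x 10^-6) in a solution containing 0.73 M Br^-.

PbBr2(s) ⇌ Pb^2+(aq) + 2 Br^-(aq)
Ksp = [Pb^2+][Br^-]^2
Let s be the molar solubility in this solution. [Pb^2+] = s, [Br^-] = 0.73 + 2s ≈ 0.73 (common-ion effect: Br^- is already 0.73 M).
Ksp ≈ s × (0.73)^2
s = 3.6 x 10^-6 M
Check: 2s = 7.1 x 10^-6 ≪ 0.73, so the approximation is valid.

3.6 x 10^-6 M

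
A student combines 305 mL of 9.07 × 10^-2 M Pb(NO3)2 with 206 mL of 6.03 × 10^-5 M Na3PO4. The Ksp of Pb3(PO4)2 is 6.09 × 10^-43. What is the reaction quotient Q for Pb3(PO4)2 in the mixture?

Total volume = 305 + 206 = 511 mL.
[Pb^2+] = 9.07 x 10^-2 × (305/511) = 5.414 × 10^-2 M
[PO4^3-] = 6.03 × 10^-5 × (206/511) = 2.431 × 10^-5 M
Pb3(PO4)2(s) ⇌ 3 Pb^2+ + 2 PO4^3-, so Q = [Pb^2+]^3[PO4^3-]^2
Q = (5.414 × 10^-2)^3(2.431 × 10^-5)^2 = 9.38 × 10^-14
Q > Ksp, so Pb3(PO4)2 will precipitate.

9.38e-14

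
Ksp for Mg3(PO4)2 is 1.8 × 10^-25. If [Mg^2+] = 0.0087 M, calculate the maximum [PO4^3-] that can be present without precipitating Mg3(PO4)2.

Mg3(PO4)2(s) ⇌ 3 Mg^2+ + 2 PO4^3-
Ksp = [Mg^2+]^3[PO4^3-]^2
Precipitation begins when Q = Ksp. With [Mg^2+] = 0.0087 M:
1.8 × 10^-25 = (0.0087)^3 × [PO4^3-]^2
[PO4^3-] = (1.8 × 10^-25 / 6.59 × 10^-7)^(1/2) = 5.2 × 10^-10 M

5.2e-10 M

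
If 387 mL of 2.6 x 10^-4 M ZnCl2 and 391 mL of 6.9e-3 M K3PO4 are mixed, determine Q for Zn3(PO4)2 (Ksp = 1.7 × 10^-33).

Total volume = 387 + 391 = 778 mL.
[Zn^2+] = 2.6 x 10^-4 × (387/778) = 1.29 x 10^-4 M
[PO4^3-] = 6.9 × 10^-3 × (391/778) = 3.47 × 10^-3 M
Zn3(PO4)2(s) <=> 3 Zn^2+(aq) + 2 PO4^3-(aq), so Q = [Zn^2+]^3[PO4^3-]^2
Q = (1.29 × 10^-4)^3(3.47 × 10^-3)^2 = 2.6 x 10^-17
Q > Ksp, so Zn3(PO4)2 will precipitate.

Q ≈ 2.6e-17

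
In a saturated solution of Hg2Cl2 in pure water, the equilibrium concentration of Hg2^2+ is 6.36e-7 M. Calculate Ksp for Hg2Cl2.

1.03 x 10^-18

Hg2Cl2(s) ⇌ Hg2^2+(aq) + 2 Cl^-(aq)
Stoichiometry gives [Cl^-] = (2/1)[Hg2^2+] = 1.272 × 10^-6 M.
Ksp = [Hg2^2+][Cl^-]^2
Ksp = 6.36 x 10^-7 × (1.272 × 10^-6)^2 = 1.03 × 10^-18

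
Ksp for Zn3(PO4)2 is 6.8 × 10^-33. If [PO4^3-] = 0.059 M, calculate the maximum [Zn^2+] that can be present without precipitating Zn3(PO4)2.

Zn3(PO4)2(s) <=> 3 Zn^2+(aq) + 2 PO4^3-(aq)
Ksp = [Zn^2+]^3[PO4^3-]^2
Precipitation begins when Q = Ksp. With [PO4^3-] = 0.059 M:
6.8 × 10^-33 = (0.059)^2 × [Zn^2+]^3
[Zn^2+] = (6.8 × 10^-33 / 3.48 x 10^-3)^(1/3) = 1.3 × 10^-10 M

[Zn^2+] ≈ 1.3 × 10^-10 M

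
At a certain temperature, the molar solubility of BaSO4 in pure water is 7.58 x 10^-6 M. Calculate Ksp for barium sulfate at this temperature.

Ksp ≈ 5.75 × 10^-11

BaSO4(s) <=> Ba^2+(aq) + SO4^2-(aq)
With molar solubility s: [Ba^2+] = s, [SO4^2-] = s.
Ksp = [Ba^2+][SO4^2-]
Ksp = (s)(s) = s^2
Ksp = (7.58 x 10^-6)^2 = 5.75 x 10^-11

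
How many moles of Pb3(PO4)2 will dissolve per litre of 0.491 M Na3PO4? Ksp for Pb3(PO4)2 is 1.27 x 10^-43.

s = 2.69 × 10^-15 M

Pb3(PO4)2(s) ⇌ 3 Pb^2+ + 2 PO4^3-
Ksp = [Pb^2+]^3[PO4^3-]^2
Let s be the molar solubility in this solution. [Pb^2+] = 3s, [PO4^3-] = 0.491 + 2s ≈ 0.491 (Ksp is small, so little additional dissolves).
Ksp ≈ (3s)^3 × (0.491)^2
s = 2.69 × 10^-15 M
Check: 2s = 5.4 × 10^-15 ≪ 0.491, so the approximation is valid.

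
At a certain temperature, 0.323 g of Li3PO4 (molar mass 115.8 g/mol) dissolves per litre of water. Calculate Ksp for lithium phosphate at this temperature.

Ksp ≈ 1.63 x 10^-9

Molar solubility s = (3.23 x 10^-1 g/L) / (115.8 g/mol) = 2.789 × 10^-3 M.
Li3PO4(s) ⇌ 3 Li^+(aq) + PO4^3-(aq)
With molar solubility s: [Li^+] = 3s, [PO4^3-] = s.
Ksp = [Li^+]^3[PO4^3-]
Ksp = (3s)^3s = 27s^4
Ksp = 27 × (2.789 x 10^-3)^4 = 1.63 x 10^-9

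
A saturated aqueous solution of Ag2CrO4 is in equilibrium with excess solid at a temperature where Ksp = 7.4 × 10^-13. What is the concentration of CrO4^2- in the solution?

Ag2CrO4(s) ⇌ 2 Ag^+ + CrO4^2-
Ksp = [Ag^+]^2[CrO4^2-]
Let s = molar solubility. Then [Ag^+] = 2s and [CrO4^2-] = s.
So Ksp = (2s)^2 × s = 4s^3
s = (7.4 × 10^-13 / 4)^(1/3) = 5.70 × 10^-5 M
[CrO4^2-] = s = 5.7 × 10^-5 M

5.7 × 10^-5 M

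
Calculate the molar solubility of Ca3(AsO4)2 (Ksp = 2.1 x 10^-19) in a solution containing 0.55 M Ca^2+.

s = 5.6 × 10^-10 M

Ca3(AsO4)2(s) ⇌ 3 Ca^2+(aq) + 2 AsO4^3-(aq)
Ksp = [Ca^2+]^3[AsO4^3-]^2
If s mol/L dissolves here, [Ca^2+] = 0.55 + 3s ≈ 0.55, [AsO4^3-] = 2s (Ksp is small, so little additional dissolves).
Ksp ≈ (0.55)^3 × (2s)^2
s = 5.6 × 10^-10 M
Check: 3s = 1.7 × 10^-9 ≪ 0.55, so the approximation is valid.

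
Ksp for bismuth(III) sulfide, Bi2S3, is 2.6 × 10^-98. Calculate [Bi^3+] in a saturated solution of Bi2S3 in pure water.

2.4 x 10^-20 M

Bi2S3(s) <=> 2 Bi^3+ + 3 S^2-
Ksp = [Bi^3+]^2[S^2-]^3
If s mol/L of Bi2S3 dissolves, [Bi^3+] = 2s and [S^2-] = 3s.
So Ksp = (2s)^2 × (3s)^3 = 108s^5
s^5 = 2.6 × 10^-98 / 108, so s = 1.19 × 10^-20 M
[Bi^3+] = 2s = 2.4 × 10^-20 M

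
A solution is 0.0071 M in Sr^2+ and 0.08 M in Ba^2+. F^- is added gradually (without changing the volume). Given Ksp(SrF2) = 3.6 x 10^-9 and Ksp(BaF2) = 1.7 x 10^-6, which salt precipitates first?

Precipitation of each salt starts when its ion product equals its Ksp.
For SrF2: 3.6 x 10^-9 = 0.0071 × [F^-]^2  ⇒  [F^-] = 7.1 × 10^-4 M.
For BaF2: 1.7 x 10^-6 = 0.08 × [F^-]^2  ⇒  [F^-] = 4.6 × 10^-3 M.
The salt with the lower threshold [F^-] precipitates first: SrF2.

SrF2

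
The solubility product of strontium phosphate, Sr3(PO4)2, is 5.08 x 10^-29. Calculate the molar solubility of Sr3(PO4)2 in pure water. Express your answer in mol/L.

8.60 x 10^-7 M

Sr3(PO4)2(s) ⇌ 3 Sr^2+ + 2 PO4^3-
Ksp = [Sr^2+]^3[PO4^3-]^2
Let s = molar solubility. Then [Sr^2+] = 3s and [PO4^3-] = 2s.
Substituting: Ksp = (3s)^3(2s)^2 = 108s^5
s = (5.08 x 10^-29 / 108)^(1/5) = 8.60 × 10^-7 M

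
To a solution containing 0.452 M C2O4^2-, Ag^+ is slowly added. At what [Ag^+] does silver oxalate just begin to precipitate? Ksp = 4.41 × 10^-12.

[Ag^+] ≈ 3.12 x 10^-6 M

Ag2C2O4(s) ⇌ 2 Ag^+(aq) + C2O4^2-(aq)
Ksp = [Ag^+]^2[C2O4^2-]
Precipitation begins when Q = Ksp. With [C2O4^2-] = 0.452 M:
4.41 × 10^-12 = (0.452) × [Ag^+]^2
[Ag^+] = (4.41 × 10^-12 / 4.52 × 10^-1)^(1/2) = 3.12 × 10^-6 M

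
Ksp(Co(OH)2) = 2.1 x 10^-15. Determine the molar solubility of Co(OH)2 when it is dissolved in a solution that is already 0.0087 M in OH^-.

Co(OH)2(s) ⇌ Co^2+(aq) + 2 OH^-(aq)
Ksp = [Co^2+][OH^-]^2
If s mol/L dissolves here, [Co^2+] = s, [OH^-] = 0.0087 + 2s ≈ 0.0087 (common-ion effect: OH^- is already 0.0087 M).
Ksp ≈ s × (0.0087)^2
s = 2.8 x 10^-11 M
Check: 2s = 5.5 x 10^-11 ≪ 0.0087, so the approximation is valid.

2.8 × 10^-11 M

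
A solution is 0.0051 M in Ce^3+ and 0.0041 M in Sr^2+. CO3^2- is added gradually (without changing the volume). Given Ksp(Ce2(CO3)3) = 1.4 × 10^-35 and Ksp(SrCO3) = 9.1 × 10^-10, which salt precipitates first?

Each salt begins to precipitate when Q = Ksp, i.e. when [CO3^2-] reaches its threshold.
For Ce2(CO3)3: 1.4 × 10^-35 = (0.0051)^2 × [CO3^2-]^3  ⇒  [CO3^2-] = 8.1 x 10^-11 M.
For SrCO3: 9.1 × 10^-10 = 0.0041 × [CO3^2-]  ⇒  [CO3^2-] = 2.2 × 10^-7 M.
The salt with the lower threshold [CO3^2-] precipitates first: Ce2(CO3)3.

Ce2(CO3)3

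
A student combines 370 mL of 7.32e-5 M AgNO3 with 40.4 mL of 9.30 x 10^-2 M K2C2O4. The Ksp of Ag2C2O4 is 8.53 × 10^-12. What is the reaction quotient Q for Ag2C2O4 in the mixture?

Q = 3.99 × 10^-11

Total volume = 370 + 40.4 = 410.4 mL.
[Ag^+] = 7.32 x 10^-5 × (370/410.4) = 6.599 × 10^-5 M
[C2O4^2-] = 9.30 x 10^-2 × (40.4/410.4) = 9.155 × 10^-3 M
Ag2C2O4(s) <=> 2 Ag^+(aq) + C2O4^2-(aq), so Q = [Ag^+]^2[C2O4^2-]
Q = (6.599 × 10^-5)^2(9.155 × 10^-3) = 3.99 × 10^-11
Q > Ksp, so Ag2C2O4 will precipitate.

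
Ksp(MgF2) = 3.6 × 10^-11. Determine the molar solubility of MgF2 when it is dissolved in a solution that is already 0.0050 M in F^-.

MgF2(s) <=> Mg^2+(aq) + 2 F^-(aq)
Ksp = [Mg^2+][F^-]^2
Let s be the molar solubility in this solution. [Mg^2+] = s, [F^-] = 0.0050 + 2s ≈ 0.0050 (Ksp is small, so little additional dissolves).
Ksp ≈ s × (0.0050)^2
s = 1.4 × 10^-6 M
Check: 2s = 2.9 × 10^-6 ≪ 0.0050, so the approximation is valid.

s ≈ 1.4 × 10^-6 M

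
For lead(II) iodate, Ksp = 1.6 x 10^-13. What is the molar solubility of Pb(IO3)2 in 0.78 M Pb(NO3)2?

Pb(IO3)2(s) ⇌ Pb^2+ + 2 IO3^-
Ksp = [Pb^2+][IO3^-]^2
Let s = moles of Pb(IO3)2 that dissolve per litre. [Pb^2+] = 0.78 + s ≈ 0.78, [IO3^-] = 2s (common-ion effect: Pb^2+ is already 0.78 M).
Ksp ≈ 0.78 × (2s)^2
s = 2.3 × 10^-7 M
Check: s = 2.3 × 10^-7 ≪ 0.78, so the approximation is valid.

2.3 × 10^-7 M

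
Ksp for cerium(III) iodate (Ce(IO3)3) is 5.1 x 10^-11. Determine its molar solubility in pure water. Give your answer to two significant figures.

s = 1.2 × 10^-3 M

Ce(IO3)3(s) <=> Ce^3+(aq) + 3 IO3^-(aq)
Ksp = [Ce^3+][IO3^-]^3
If s mol/L of Ce(IO3)3 dissolves, [Ce^3+] = s and [IO3^-] = 3s.
Substituting: Ksp = s(3s)^3 = 27s^4
Solving, s = (5.1 x 10^-11/27)^(1/4) = 1.2 x 10^-3 M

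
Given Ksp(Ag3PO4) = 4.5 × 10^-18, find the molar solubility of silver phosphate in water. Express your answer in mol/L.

Ag3PO4(s) <=> 3 Ag^+(aq) + PO4^3-(aq)
Ksp = [Ag^+]^3[PO4^3-]
If s mol/L of Ag3PO4 dissolves, [Ag^+] = 3s and [PO4^3-] = s.
So Ksp = (3s)^3 × s = 27s^4
Solving, s = (4.5 × 10^-18/27)^(1/4) = 2.0 x 10^-5 M

2.0 × 10^-5 M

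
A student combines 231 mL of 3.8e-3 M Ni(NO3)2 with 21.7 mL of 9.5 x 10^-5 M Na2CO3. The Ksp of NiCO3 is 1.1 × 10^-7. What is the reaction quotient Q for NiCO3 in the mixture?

Total volume = 231 + 21.7 = 252.7 mL.
[Ni^2+] = 3.8 × 10^-3 × (231/252.7) = 3.47 × 10^-3 M
[CO3^2-] = 9.5 x 10^-5 × (21.7/252.7) = 8.16 × 10^-6 M
NiCO3(s) <=> Ni^2+ + CO3^2-, so Q = [Ni^2+][CO3^2-]
Q = (3.47 × 10^-3)(8.16 × 10^-6) = 2.8 × 10^-8
Q < Ksp, so no precipitate of NiCO3 forms.

2.8 x 10^-8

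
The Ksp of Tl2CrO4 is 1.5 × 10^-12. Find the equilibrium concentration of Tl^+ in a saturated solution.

[Tl^+] ≈ 1.4 × 10^-4 M

Tl2CrO4(s) ⇌ 2 Tl^+ + CrO4^2-
Ksp = [Tl^+]^2[CrO4^2-]
With molar solubility s: [Tl^+] = 2s, [CrO4^2-] = s.
So Ksp = (2s)^2 × s = 4s^3
s = (1.5 × 10^-12 / 4)^(1/3) = 7.21 × 10^-5 M
[Tl^+] = 2s = 1.4 × 10^-4 M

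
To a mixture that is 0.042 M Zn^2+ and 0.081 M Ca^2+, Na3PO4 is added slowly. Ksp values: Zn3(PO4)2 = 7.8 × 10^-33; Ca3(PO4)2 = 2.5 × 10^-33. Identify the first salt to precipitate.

Precipitation of each salt starts when its ion product equals its Ksp.
For Zn3(PO4)2: 7.8 × 10^-33 = (0.042)^3 × [PO4^3-]^2  ⇒  [PO4^3-] = 1.0 × 10^-14 M.
For Ca3(PO4)2: 2.5 × 10^-33 = (0.081)^3 × [PO4^3-]^2  ⇒  [PO4^3-] = 2.2 x 10^-15 M.
The salt with the lower threshold [PO4^3-] precipitates first: Ca3(PO4)2.

Ca3(PO4)2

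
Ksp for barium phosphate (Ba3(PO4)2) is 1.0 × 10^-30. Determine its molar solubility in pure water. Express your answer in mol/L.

Ba3(PO4)2(s) ⇌ 3 Ba^2+ + 2 PO4^3-
Ksp = [Ba^2+]^3[PO4^3-]^2
For each mole of Ba3(PO4)2 that dissolves: [Ba^2+] = 3s, [PO4^3-] = 2s.
Substituting: Ksp = (3s)^3(2s)^2 = 108s^5
s = (1.0 × 10^-30 / 108)^(1/5) = 3.9 x 10^-7 M

3.9 x 10^-7 M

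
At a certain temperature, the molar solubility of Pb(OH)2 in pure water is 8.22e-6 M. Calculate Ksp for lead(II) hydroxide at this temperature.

Ksp = 2.22e-15

Pb(OH)2(s) <=> Pb^2+(aq) + 2 OH^-(aq)
For each mole of Pb(OH)2 that dissolves: [Pb^2+] = s, [OH^-] = 2s.
Ksp = [Pb^2+][OH^-]^2
So Ksp = s × (2s)^2 = 4s^3
With s = 8.22 x 10^-6: Ksp = 2.22 x 10^-15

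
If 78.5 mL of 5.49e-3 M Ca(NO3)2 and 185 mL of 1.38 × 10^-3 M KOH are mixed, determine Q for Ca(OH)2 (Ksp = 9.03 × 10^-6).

Total volume = 78.5 + 185 = 263.5 mL.
[Ca^2+] = 5.49 × 10^-3 × (78.5/263.5) = 1.636 x 10^-3 M
[OH^-] = 1.38 × 10^-3 × (185/263.5) = 9.689 x 10^-4 M
Ca(OH)2(s) ⇌ Ca^2+ + 2 OH^-, so Q = [Ca^2+][OH^-]^2
Q = (1.636 x 10^-3)(9.689 x 10^-4)^2 = 1.54 × 10^-9
Q < Ksp, so no precipitate of Ca(OH)2 forms.

Q = 1.54 x 10^-9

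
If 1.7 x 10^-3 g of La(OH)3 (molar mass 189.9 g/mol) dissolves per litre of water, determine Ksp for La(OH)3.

Molar solubility s = (1.7 × 10^-3 g/L) / (189.9 g/mol) = 8.95 x 10^-6 M.
La(OH)3(s) <=> La^3+ + 3 OH^-
For each mole of La(OH)3 that dissolves: [La^3+] = s, [OH^-] = 3s.
Ksp = [La^3+][OH^-]^3
Substituting: Ksp = s(3s)^3 = 27s^4
With s = 8.95 × 10^-6: Ksp = 1.7 × 10^-19

1.7 × 10^-19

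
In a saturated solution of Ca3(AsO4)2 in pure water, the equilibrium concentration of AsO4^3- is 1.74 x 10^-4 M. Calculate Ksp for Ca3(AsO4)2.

Ca3(AsO4)2(s) ⇌ 3 Ca^2+ + 2 AsO4^3-
Stoichiometry gives [Ca^2+] = (3/2)[AsO4^3-] = 2.610 × 10^-4 M.
Ksp = [Ca^2+]^3[AsO4^3-]^2
Ksp = (2.610 × 10^-4)^3 × (1.74 × 10^-4)^2 = 5.38 x 10^-19

Ksp ≈ 5.38 x 10^-19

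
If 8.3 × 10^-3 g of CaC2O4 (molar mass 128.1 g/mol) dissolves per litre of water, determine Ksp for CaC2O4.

Molar solubility s = (8.3 × 10^-3 g/L) / (128.1 g/mol) = 6.48 x 10^-5 M.
CaC2O4(s) <=> Ca^2+(aq) + C2O4^2-(aq)
For each mole of CaC2O4 that dissolves: [Ca^2+] = s, [C2O4^2-] = s.
Ksp = [Ca^2+][C2O4^2-]
Ksp = (s)(s) = s^2
With s = 6.48 × 10^-5: Ksp = 4.2 x 10^-9

Ksp = 4.2 × 10^-9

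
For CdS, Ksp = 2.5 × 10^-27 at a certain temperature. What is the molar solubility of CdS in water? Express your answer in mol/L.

5.0e-14 M

CdS(s) <=> Cd^2+ + S^2-
Ksp = [Cd^2+][S^2-]
Let s = molar solubility. Then [Cd^2+] = s and [S^2-] = s.
Ksp = (s)(s) = s^2
s = √(2.5 × 10^-27) = 5.0 x 10^-14 M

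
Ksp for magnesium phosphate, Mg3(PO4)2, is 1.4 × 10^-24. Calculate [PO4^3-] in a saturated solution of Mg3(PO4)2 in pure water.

Mg3(PO4)2(s) ⇌ 3 Mg^2+(aq) + 2 PO4^3-(aq)
Ksp = [Mg^2+]^3[PO4^3-]^2
With molar solubility s: [Mg^2+] = 3s, [PO4^3-] = 2s.
Substituting: Ksp = (3s)^3(2s)^2 = 108s^5
s^5 = 1.4 × 10^-24 / 108, so s = 6.65 × 10^-6 M
[PO4^3-] = 2s = 1.3 × 10^-5 M

1.3 × 10^-5 M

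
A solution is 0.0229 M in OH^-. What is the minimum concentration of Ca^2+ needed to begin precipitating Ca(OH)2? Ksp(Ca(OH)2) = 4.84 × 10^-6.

9.23e-3 M

Ca(OH)2(s) ⇌ Ca^2+(aq) + 2 OH^-(aq)
Ksp = [Ca^2+][OH^-]^2
Precipitation begins when Q = Ksp. With [OH^-] = 0.0229 M:
4.84 × 10^-6 = (0.0229)^2 × [Ca^2+]
[Ca^2+] = (4.84 × 10^-6 / 5.244 × 10^-4) = 9.23 × 10^-3 M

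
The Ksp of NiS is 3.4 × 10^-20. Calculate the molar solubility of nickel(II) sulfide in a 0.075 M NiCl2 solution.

s ≈ 4.5 × 10^-19 M

NiS(s) ⇌ Ni^2+ + S^2-
Ksp = [Ni^2+][S^2-]
If s mol/L dissolves here, [Ni^2+] = 0.075 + s ≈ 0.075, [S^2-] = s (common-ion effect: Ni^2+ is already 0.075 M).
Ksp ≈ 0.075 × s
s = 4.5 x 10^-19 M
Check: s = 4.5 × 10^-19 ≪ 0.075, so the approximation is valid.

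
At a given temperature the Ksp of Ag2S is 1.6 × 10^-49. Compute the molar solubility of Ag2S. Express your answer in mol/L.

Ag2S(s) ⇌ 2 Ag^+(aq) + S^2-(aq)
Ksp = [Ag^+]^2[S^2-]
If s mol/L of Ag2S dissolves, [Ag^+] = 2s and [S^2-] = s.
Substituting: Ksp = (2s)^2s = 4s^3
Solving, s = (1.6 × 10^-49/4)^(1/3) = 3.4 × 10^-17 M

3.4e-17 M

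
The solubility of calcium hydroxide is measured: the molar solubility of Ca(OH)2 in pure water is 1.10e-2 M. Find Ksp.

Ksp ≈ 5.32e-6

Ca(OH)2(s) <=> Ca^2+(aq) + 2 OH^-(aq)
With molar solubility s: [Ca^2+] = s, [OH^-] = 2s.
Ksp = [Ca^2+][OH^-]^2
Ksp = s(2s)^2 = 4s^3
Ksp = 4 × (1.10 × 10^-2)^3 = 5.32 × 10^-6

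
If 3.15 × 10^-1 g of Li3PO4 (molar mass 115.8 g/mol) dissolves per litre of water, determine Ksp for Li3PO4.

Ksp ≈ 1.48 × 10^-9

Molar solubility s = (3.15 × 10^-1 g/L) / (115.8 g/mol) = 2.720 x 10^-3 M.
Li3PO4(s) ⇌ 3 Li^+(aq) + PO4^3-(aq)
With molar solubility s: [Li^+] = 3s, [PO4^3-] = s.
Ksp = [Li^+]^3[PO4^3-]
Ksp = (3s)^3s = 27s^4
With s = 2.720 × 10^-3: Ksp = 1.48 × 10^-9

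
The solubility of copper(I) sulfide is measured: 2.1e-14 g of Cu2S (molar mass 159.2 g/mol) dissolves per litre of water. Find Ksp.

Ksp = 9.2 × 10^-48

Molar solubility s = (2.1 × 10^-14 g/L) / (159.2 g/mol) = 1.32 x 10^-16 M.
Cu2S(s) ⇌ 2 Cu^+(aq) + S^2-(aq)
For each mole of Cu2S that dissolves: [Cu^+] = 2s, [S^2-] = s.
Ksp = [Cu^+]^2[S^2-]
Substituting: Ksp = (2s)^2s = 4s^3
With s = 1.32 × 10^-16: Ksp = 9.2 × 10^-48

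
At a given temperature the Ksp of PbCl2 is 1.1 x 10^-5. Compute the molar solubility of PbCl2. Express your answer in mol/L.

PbCl2(s) ⇌ Pb^2+ + 2 Cl^-
Ksp = [Pb^2+][Cl^-]^2
If s mol/L of PbCl2 dissolves, [Pb^2+] = s and [Cl^-] = 2s.
Substituting: Ksp = s(2s)^2 = 4s^3
Solving, s = (1.1 x 10^-5/4)^(1/3) = 1.4 × 10^-2 M

s ≈ 1.4e-2 M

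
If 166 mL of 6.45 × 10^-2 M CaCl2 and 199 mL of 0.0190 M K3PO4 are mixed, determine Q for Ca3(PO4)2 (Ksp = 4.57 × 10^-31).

Q ≈ 2.71 × 10^-9

Total volume = 166 + 199 = 365 mL.
[Ca^2+] = 6.45 x 10^-2 × (166/365) = 2.933 × 10^-2 M
[PO4^3-] = 1.90 x 10^-2 × (199/365) = 1.036 x 10^-2 M
Ca3(PO4)2(s) ⇌ 3 Ca^2+ + 2 PO4^3-, so Q = [Ca^2+]^3[PO4^3-]^2
Q = (2.933 x 10^-2)^3(1.036 × 10^-2)^2 = 2.71 x 10^-9
Q > Ksp, so Ca3(PO4)2 will precipitate.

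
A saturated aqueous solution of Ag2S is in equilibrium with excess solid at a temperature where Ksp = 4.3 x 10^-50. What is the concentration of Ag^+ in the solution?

Ag2S(s) ⇌ 2 Ag^+ + S^2-
Ksp = [Ag^+]^2[S^2-]
With molar solubility s: [Ag^+] = 2s, [S^2-] = s.
Substituting: Ksp = (2s)^2s = 4s^3
s^3 = 4.3 x 10^-50 / 4, so s = 2.21 × 10^-17 M
[Ag^+] = 2s = 4.4 × 10^-17 M

4.4 × 10^-17 M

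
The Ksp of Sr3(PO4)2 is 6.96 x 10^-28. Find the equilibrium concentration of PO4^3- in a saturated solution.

Sr3(PO4)2(s) ⇌ 3 Sr^2+ + 2 PO4^3-
Ksp = [Sr^2+]^3[PO4^3-]^2
For each mole of Sr3(PO4)2 that dissolves: [Sr^2+] = 3s, [PO4^3-] = 2s.
Substituting: Ksp = (3s)^3(2s)^2 = 108s^5
s = (6.96 x 10^-28 / 108)^(1/5) = 1.452 x 10^-6 M
[PO4^3-] = 2s = 2.90 × 10^-6 M

[PO4^3-] = 2.90 × 10^-6 M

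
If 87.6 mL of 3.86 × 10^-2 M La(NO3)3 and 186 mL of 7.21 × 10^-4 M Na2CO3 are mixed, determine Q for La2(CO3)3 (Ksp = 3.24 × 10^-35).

Total volume = 87.6 + 186 = 273.6 mL.
[La^3+] = 3.86 × 10^-2 × (87.6/273.6) = 1.236 × 10^-2 M
[CO3^2-] = 7.21 x 10^-4 × (186/273.6) = 4.902 × 10^-4 M
La2(CO3)3(s) <=> 2 La^3+(aq) + 3 CO3^2-(aq), so Q = [La^3+]^2[CO3^2-]^3
Q = (1.236 × 10^-2)^2(4.902 × 10^-4)^3 = 1.80 × 10^-14
Q > Ksp, so La2(CO3)3 will precipitate.

Q ≈ 1.80e-14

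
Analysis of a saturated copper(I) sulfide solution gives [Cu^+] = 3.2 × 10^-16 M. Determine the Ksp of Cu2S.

1.6 x 10^-47

Cu2S(s) ⇌ 2 Cu^+ + S^2-
Stoichiometry gives [S^2-] = (1/2)[Cu^+] = 1.60 × 10^-16 M.
Ksp = [Cu^+]^2[S^2-]
Ksp = (3.2 × 10^-16)^2 × 1.60 x 10^-16 = 1.6 × 10^-47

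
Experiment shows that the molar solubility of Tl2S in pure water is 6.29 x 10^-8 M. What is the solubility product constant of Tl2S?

Tl2S(s) <=> 2 Tl^+(aq) + S^2-(aq)
With molar solubility s: [Tl^+] = 2s, [S^2-] = s.
Ksp = [Tl^+]^2[S^2-]
Ksp = (2s)^2s = 4s^3
With s = 6.29 × 10^-8: Ksp = 9.95 × 10^-22

Ksp = 9.95 x 10^-22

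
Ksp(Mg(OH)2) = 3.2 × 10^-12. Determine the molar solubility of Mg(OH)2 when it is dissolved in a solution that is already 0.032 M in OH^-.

Mg(OH)2(s) ⇌ Mg^2+ + 2 OH^-
Ksp = [Mg^2+][OH^-]^2
Let s be the molar solubility in this solution. [Mg^2+] = s, [OH^-] = 0.032 + 2s ≈ 0.032 (since the OH^- already present dominates).
Ksp ≈ s × (0.032)^2
s = 3.1 × 10^-9 M
Check: 2s = 6.3 x 10^-9 ≪ 0.032, so the approximation is valid.

s ≈ 3.1e-9 M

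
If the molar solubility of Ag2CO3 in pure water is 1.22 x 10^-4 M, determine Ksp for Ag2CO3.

Ag2CO3(s) ⇌ 2 Ag^+(aq) + CO3^2-(aq)
With molar solubility s: [Ag^+] = 2s, [CO3^2-] = s.
Ksp = [Ag^+]^2[CO3^2-]
Ksp = (2s)^2s = 4s^3
With s = 1.22 x 10^-4: Ksp = 7.26 x 10^-12

Ksp ≈ 7.26e-12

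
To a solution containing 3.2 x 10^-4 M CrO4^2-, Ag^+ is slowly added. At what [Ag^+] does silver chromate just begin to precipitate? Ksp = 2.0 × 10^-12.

Ag2CrO4(s) <=> 2 Ag^+(aq) + CrO4^2-(aq)
Ksp = [Ag^+]^2[CrO4^2-]
Precipitation begins when Q = Ksp. With [CrO4^2-] = 3.2 x 10^-4 M:
2.0 × 10^-12 = (3.2 x 10^-4) × [Ag^+]^2
[Ag^+] = (2.0 × 10^-12 / 3.2 × 10^-4)^(1/2) = 7.9 × 10^-5 M

7.9 × 10^-5 M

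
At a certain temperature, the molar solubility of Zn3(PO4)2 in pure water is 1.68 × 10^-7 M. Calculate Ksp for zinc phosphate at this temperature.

Ksp ≈ 1.45 x 10^-32

Zn3(PO4)2(s) <=> 3 Zn^2+(aq) + 2 PO4^3-(aq)
With molar solubility s: [Zn^2+] = 3s, [PO4^3-] = 2s.
Ksp = [Zn^2+]^3[PO4^3-]^2
So Ksp = (3s)^3 × (2s)^2 = 108s^5
Ksp = 108 × (1.68 x 10^-7)^5 = 1.45 x 10^-32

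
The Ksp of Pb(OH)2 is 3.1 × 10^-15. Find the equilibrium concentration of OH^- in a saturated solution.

Pb(OH)2(s) ⇌ Pb^2+(aq) + 2 OH^-(aq)
Ksp = [Pb^2+][OH^-]^2
With molar solubility s: [Pb^2+] = s, [OH^-] = 2s.
So Ksp = s × (2s)^2 = 4s^3
s^3 = 3.1 × 10^-15 / 4, so s = 9.19 × 10^-6 M
[OH^-] = 2s = 1.8 × 10^-5 M

[OH^-] = 1.8e-5 M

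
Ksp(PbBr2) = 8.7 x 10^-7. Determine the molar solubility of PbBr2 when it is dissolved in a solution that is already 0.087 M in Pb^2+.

s = 1.6e-3 M

PbBr2(s) <=> Pb^2+ + 2 Br^-
Ksp = [Pb^2+][Br^-]^2
Let s be the molar solubility in this solution. [Pb^2+] = 0.087 + s ≈ 0.087, [Br^-] = 2s (Ksp is small, so little additional dissolves).
Ksp ≈ 0.087 × (2s)^2
s = 1.6 × 10^-3 M
Check: s = 1.6 × 10^-3 ≪ 0.087, so the approximation is valid.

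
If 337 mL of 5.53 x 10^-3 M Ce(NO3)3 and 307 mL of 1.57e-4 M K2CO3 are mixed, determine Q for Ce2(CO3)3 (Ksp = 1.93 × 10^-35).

Total volume = 337 + 307 = 644 mL.
[Ce^3+] = 5.53 x 10^-3 × (337/644) = 2.894 × 10^-3 M
[CO3^2-] = 1.57 x 10^-4 × (307/644) = 7.484 × 10^-5 M
Ce2(CO3)3(s) ⇌ 2 Ce^3+ + 3 CO3^2-, so Q = [Ce^3+]^2[CO3^2-]^3
Q = (2.894 x 10^-3)^2(7.484 × 10^-5)^3 = 3.51 × 10^-18
Q > Ksp, so Ce2(CO3)3 will precipitate.

3.51 × 10^-18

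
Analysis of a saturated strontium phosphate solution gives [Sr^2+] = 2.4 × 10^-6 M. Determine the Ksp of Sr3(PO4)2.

Sr3(PO4)2(s) ⇌ 3 Sr^2+(aq) + 2 PO4^3-(aq)
Stoichiometry gives [PO4^3-] = (2/3)[Sr^2+] = 1.60 × 10^-6 M.
Ksp = [Sr^2+]^3[PO4^3-]^2
Ksp = (2.4 x 10^-6)^3 × (1.60 x 10^-6)^2 = 3.5 x 10^-29

Ksp ≈ 3.5 x 10^-29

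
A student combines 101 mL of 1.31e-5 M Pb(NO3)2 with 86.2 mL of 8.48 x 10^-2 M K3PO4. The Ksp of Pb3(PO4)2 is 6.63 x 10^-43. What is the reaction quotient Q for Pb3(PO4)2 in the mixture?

Total volume = 101 + 86.2 = 187.2 mL.
[Pb^2+] = 1.31 × 10^-5 × (101/187.2) = 7.068 × 10^-6 M
[PO4^3-] = 8.48 × 10^-2 × (86.2/187.2) = 3.905 x 10^-2 M
Pb3(PO4)2(s) ⇌ 3 Pb^2+(aq) + 2 PO4^3-(aq), so Q = [Pb^2+]^3[PO4^3-]^2
Q = (7.068 × 10^-6)^3(3.905 × 10^-2)^2 = 5.38 × 10^-19
Q > Ksp, so Pb3(PO4)2 will precipitate.

Q ≈ 5.38e-19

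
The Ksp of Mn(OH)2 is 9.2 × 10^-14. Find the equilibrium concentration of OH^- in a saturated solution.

Mn(OH)2(s) <=> Mn^2+(aq) + 2 OH^-(aq)
Ksp = [Mn^2+][OH^-]^2
Let s = molar solubility. Then [Mn^2+] = s and [OH^-] = 2s.
Substituting: Ksp = s(2s)^2 = 4s^3
Solving, s = (9.2 × 10^-14/4)^(1/3) = 2.84 x 10^-5 M
[OH^-] = 2s = 5.7 × 10^-5 M

5.7 × 10^-5 M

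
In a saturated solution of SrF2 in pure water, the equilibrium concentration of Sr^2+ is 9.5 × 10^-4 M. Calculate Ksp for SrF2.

Ksp ≈ 3.4 × 10^-9

SrF2(s) <=> Sr^2+ + 2 F^-
Stoichiometry gives [F^-] = (2/1)[Sr^2+] = 1.90 x 10^-3 M.
Ksp = [Sr^2+][F^-]^2
Ksp = 9.5 x 10^-4 × (1.90 × 10^-3)^2 = 3.4 × 10^-9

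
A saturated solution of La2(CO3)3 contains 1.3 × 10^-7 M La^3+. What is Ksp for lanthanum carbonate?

La2(CO3)3(s) ⇌ 2 La^3+ + 3 CO3^2-
Stoichiometry gives [CO3^2-] = (3/2)[La^3+] = 1.95 x 10^-7 M.
Ksp = [La^3+]^2[CO3^2-]^3
Ksp = (1.3 × 10^-7)^2 × (1.95 x 10^-7)^3 = 1.3 × 10^-34

Ksp ≈ 1.3 × 10^-34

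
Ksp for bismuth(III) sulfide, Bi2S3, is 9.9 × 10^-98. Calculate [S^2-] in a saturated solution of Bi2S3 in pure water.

4.7 × 10^-20 M

Bi2S3(s) <=> 2 Bi^3+(aq) + 3 S^2-(aq)
Ksp = [Bi^3+]^2[S^2-]^3
With molar solubility s: [Bi^3+] = 2s, [S^2-] = 3s.
Substituting: Ksp = (2s)^2(3s)^3 = 108s^5
s = (9.9 × 10^-98 / 108)^(1/5) = 1.56 × 10^-20 M
[S^2-] = 3s = 4.7 × 10^-20 M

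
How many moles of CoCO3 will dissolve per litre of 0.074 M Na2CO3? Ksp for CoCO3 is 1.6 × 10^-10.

CoCO3(s) ⇌ Co^2+(aq) + CO3^2-(aq)
Ksp = [Co^2+][CO3^2-]
Let s = moles of CoCO3 that dissolve per litre. [Co^2+] = s, [CO3^2-] = 0.074 + s ≈ 0.074 (Ksp is small, so little additional dissolves).
Ksp ≈ s × 0.074
s = 2.2 × 10^-9 M
Check: s = 2.2 × 10^-9 ≪ 0.074, so the approximation is valid.

s ≈ 2.2e-9 M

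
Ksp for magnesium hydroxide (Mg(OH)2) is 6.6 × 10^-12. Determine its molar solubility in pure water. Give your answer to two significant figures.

Mg(OH)2(s) <=> Mg^2+(aq) + 2 OH^-(aq)
Ksp = [Mg^2+][OH^-]^2
If s mol/L of Mg(OH)2 dissolves, [Mg^2+] = s and [OH^-] = 2s.
So Ksp = s × (2s)^2 = 4s^3
Solving, s = (6.6 × 10^-12/4)^(1/3) = 1.2 × 10^-4 M

s ≈ 1.2 × 10^-4 M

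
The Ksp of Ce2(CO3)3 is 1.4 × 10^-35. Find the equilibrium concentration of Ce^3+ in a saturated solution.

Ce2(CO3)3(s) ⇌ 2 Ce^3+(aq) + 3 CO3^2-(aq)
Ksp = [Ce^3+]^2[CO3^2-]^3
Let s = molar solubility. Then [Ce^3+] = 2s and [CO3^2-] = 3s.
So Ksp = (2s)^2 × (3s)^3 = 108s^5
s = (1.4 × 10^-35 / 108)^(1/5) = 4.19 x 10^-8 M
[Ce^3+] = 2s = 8.4 × 10^-8 M

[Ce^3+] = 8.4 x 10^-8 M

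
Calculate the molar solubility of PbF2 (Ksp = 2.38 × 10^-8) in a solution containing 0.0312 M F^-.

PbF2(s) ⇌ Pb^2+ + 2 F^-
Ksp = [Pb^2+][F^-]^2
Let s be the molar solubility in this solution. [Pb^2+] = s, [F^-] = 0.0312 + 2s ≈ 0.0312 (since the F^- already present dominates).
Ksp ≈ s × (0.0312)^2
s = 2.44 x 10^-5 M
Check: 2s = 4.9 x 10^-5 ≪ 0.0312, so the approximation is valid.

2.44 x 10^-5 M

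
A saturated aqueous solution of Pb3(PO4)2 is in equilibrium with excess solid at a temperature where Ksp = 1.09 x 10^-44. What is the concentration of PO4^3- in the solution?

[PO4^3-] ≈ 1.26 x 10^-9 M

Pb3(PO4)2(s) ⇌ 3 Pb^2+(aq) + 2 PO4^3-(aq)
Ksp = [Pb^2+]^3[PO4^3-]^2
With molar solubility s: [Pb^2+] = 3s, [PO4^3-] = 2s.
Substituting: Ksp = (3s)^3(2s)^2 = 108s^5
s^5 = 1.09 x 10^-44 / 108, so s = 6.321 × 10^-10 M
[PO4^3-] = 2s = 1.26 × 10^-9 M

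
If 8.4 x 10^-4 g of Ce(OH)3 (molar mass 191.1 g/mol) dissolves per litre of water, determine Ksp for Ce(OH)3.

Ksp = 1.0 x 10^-20

Molar solubility s = (8.4 × 10^-4 g/L) / (191.1 g/mol) = 4.40 x 10^-6 M.
Ce(OH)3(s) <=> Ce^3+(aq) + 3 OH^-(aq)
With molar solubility s: [Ce^3+] = s, [OH^-] = 3s.
Ksp = [Ce^3+][OH^-]^3
Ksp = s(3s)^3 = 27s^4
With s = 4.40 × 10^-6: Ksp = 1.0 x 10^-20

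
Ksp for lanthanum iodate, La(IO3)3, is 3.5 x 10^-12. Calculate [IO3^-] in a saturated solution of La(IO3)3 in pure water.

1.8 x 10^-3 M

La(IO3)3(s) ⇌ La^3+(aq) + 3 IO3^-(aq)
Ksp = [La^3+][IO3^-]^3
Let s = molar solubility. Then [La^3+] = s and [IO3^-] = 3s.
Substituting: Ksp = s(3s)^3 = 27s^4
s^4 = 3.5 x 10^-12 / 27, so s = 6.00 × 10^-4 M
[IO3^-] = 3s = 1.8 × 10^-3 M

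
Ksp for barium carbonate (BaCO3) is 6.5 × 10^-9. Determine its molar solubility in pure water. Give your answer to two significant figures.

s ≈ 8.1 × 10^-5 M

BaCO3(s) ⇌ Ba^2+ + CO3^2-
Ksp = [Ba^2+][CO3^2-]
For each mole of BaCO3 that dissolves: [Ba^2+] = s, [CO3^2-] = s.
Ksp = s × s = s^2
s = (6.5 × 10^-9)^(1/2) = 8.1 × 10^-5 M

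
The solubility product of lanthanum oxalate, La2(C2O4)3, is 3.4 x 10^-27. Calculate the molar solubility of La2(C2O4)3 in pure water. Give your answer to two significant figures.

La2(C2O4)3(s) <=> 2 La^3+ + 3 C2O4^2-
Ksp = [La^3+]^2[C2O4^2-]^3
With molar solubility s: [La^3+] = 2s, [C2O4^2-] = 3s.
Substituting: Ksp = (2s)^2(3s)^3 = 108s^5
s^5 = 3.4 x 10^-27 / 108, so s = 2.0 x 10^-6 M

s = 2.0e-6 M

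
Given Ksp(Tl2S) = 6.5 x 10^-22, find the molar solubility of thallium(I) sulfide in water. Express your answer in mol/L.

Tl2S(s) ⇌ 2 Tl^+(aq) + S^2-(aq)
Ksp = [Tl^+]^2[S^2-]
Let s = molar solubility. Then [Tl^+] = 2s and [S^2-] = s.
Substituting: Ksp = (2s)^2s = 4s^3
Solving, s = (6.5 x 10^-22/4)^(1/3) = 5.5 × 10^-8 M

s ≈ 5.5 × 10^-8 M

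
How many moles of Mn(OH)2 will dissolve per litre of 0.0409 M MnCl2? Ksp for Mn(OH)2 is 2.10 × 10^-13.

Mn(OH)2(s) ⇌ Mn^2+ + 2 OH^-
Ksp = [Mn^2+][OH^-]^2
Let s be the molar solubility in this solution. [Mn^2+] = 0.0409 + s ≈ 0.0409, [OH^-] = 2s (Ksp is small, so little additional dissolves).
Ksp ≈ 0.0409 × (2s)^2
s = 1.13 × 10^-6 M
Check: s = 1.1 × 10^-6 ≪ 0.0409, so the approximation is valid.

s ≈ 1.13 × 10^-6 M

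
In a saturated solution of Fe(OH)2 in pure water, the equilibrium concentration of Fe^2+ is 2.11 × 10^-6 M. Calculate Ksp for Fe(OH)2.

Ksp = 3.76 × 10^-17

Fe(OH)2(s) ⇌ Fe^2+ + 2 OH^-
Stoichiometry gives [OH^-] = (2/1)[Fe^2+] = 4.220 x 10^-6 M.
Ksp = [Fe^2+][OH^-]^2
Ksp = 2.11 x 10^-6 × (4.220 x 10^-6)^2 = 3.76 x 10^-17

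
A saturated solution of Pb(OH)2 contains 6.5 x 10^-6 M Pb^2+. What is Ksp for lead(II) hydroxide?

Pb(OH)2(s) <=> Pb^2+(aq) + 2 OH^-(aq)
Stoichiometry gives [OH^-] = (2/1)[Pb^2+] = 1.30 x 10^-5 M.
Ksp = [Pb^2+][OH^-]^2
Ksp = 6.5 x 10^-6 × (1.30 × 10^-5)^2 = 1.1 × 10^-15

1.1e-15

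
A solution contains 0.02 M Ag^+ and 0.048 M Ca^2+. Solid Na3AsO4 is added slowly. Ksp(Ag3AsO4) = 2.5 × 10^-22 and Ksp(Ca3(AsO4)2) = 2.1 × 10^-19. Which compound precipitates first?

Each salt begins to precipitate when Q = Ksp, i.e. when [AsO4^3-] reaches its threshold.
For Ag3AsO4: 2.5 × 10^-22 = (0.02)^3 × [AsO4^3-]  ⇒  [AsO4^3-] = 3.1 x 10^-17 M.
For Ca3(AsO4)2: 2.1 × 10^-19 = (0.048)^3 × [AsO4^3-]^2  ⇒  [AsO4^3-] = 4.4 × 10^-8 M.
The salt with the lower threshold [AsO4^3-] precipitates first: Ag3AsO4.

Ag3AsO4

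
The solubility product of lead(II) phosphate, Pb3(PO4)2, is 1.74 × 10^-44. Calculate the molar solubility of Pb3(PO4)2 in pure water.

s = 6.94e-10 M

Pb3(PO4)2(s) ⇌ 3 Pb^2+ + 2 PO4^3-
Ksp = [Pb^2+]^3[PO4^3-]^2
For each mole of Pb3(PO4)2 that dissolves: [Pb^2+] = 3s, [PO4^3-] = 2s.
Substituting: Ksp = (3s)^3(2s)^2 = 108s^5
s^5 = 1.74 × 10^-44 / 108, so s = 6.94 × 10^-10 M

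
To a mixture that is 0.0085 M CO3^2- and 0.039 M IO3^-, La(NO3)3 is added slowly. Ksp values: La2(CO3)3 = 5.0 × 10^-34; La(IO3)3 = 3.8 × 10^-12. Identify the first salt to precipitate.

Each salt begins to precipitate when Q = Ksp, i.e. when [La^3+] reaches its threshold.
For La2(CO3)3: 5.0 × 10^-34 = (0.0085)^3 × [La^3+]^2  ⇒  [La^3+] = 2.9 x 10^-14 M.
For La(IO3)3: 3.8 × 10^-12 = (0.039)^3 × [La^3+]  ⇒  [La^3+] = 6.4 x 10^-8 M.
The salt with the lower threshold [La^3+] precipitates first: La2(CO3)3.

La2(CO3)3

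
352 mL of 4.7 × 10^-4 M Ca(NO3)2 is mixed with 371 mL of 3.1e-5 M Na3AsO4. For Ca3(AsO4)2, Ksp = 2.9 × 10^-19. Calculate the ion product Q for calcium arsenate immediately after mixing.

Total volume = 352 + 371 = 723 mL.
[Ca^2+] = 4.7 × 10^-4 × (352/723) = 2.29 × 10^-4 M
[AsO4^3-] = 3.1 × 10^-5 × (371/723) = 1.59 x 10^-5 M
Ca3(AsO4)2(s) ⇌ 3 Ca^2+ + 2 AsO4^3-, so Q = [Ca^2+]^3[AsO4^3-]^2
Q = (2.29 × 10^-4)^3(1.59 × 10^-5)^2 = 3.0 × 10^-21
Q < Ksp, so no precipitate of Ca3(AsO4)2 forms.

Q ≈ 3.0e-21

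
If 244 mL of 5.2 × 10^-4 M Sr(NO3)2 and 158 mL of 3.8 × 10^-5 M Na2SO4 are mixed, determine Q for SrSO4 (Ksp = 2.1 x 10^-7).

Total volume = 244 + 158 = 402 mL.
[Sr^2+] = 5.2 x 10^-4 × (244/402) = 3.16 x 10^-4 M
[SO4^2-] = 3.8 × 10^-5 × (158/402) = 1.49 x 10^-5 M
SrSO4(s) ⇌ Sr^2+ + SO4^2-, so Q = [Sr^2+][SO4^2-]
Q = (3.16 × 10^-4)(1.49 x 10^-5) = 4.7 × 10^-9
Q < Ksp, so no precipitate of SrSO4 forms.

Q ≈ 4.7 x 10^-9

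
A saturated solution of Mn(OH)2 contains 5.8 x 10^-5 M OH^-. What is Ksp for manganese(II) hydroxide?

Mn(OH)2(s) <=> Mn^2+ + 2 OH^-
Stoichiometry gives [Mn^2+] = (1/2)[OH^-] = 2.90 × 10^-5 M.
Ksp = [Mn^2+][OH^-]^2
Ksp = 2.90 x 10^-5 × (5.8 x 10^-5)^2 = 9.8 × 10^-14

Ksp ≈ 9.8e-14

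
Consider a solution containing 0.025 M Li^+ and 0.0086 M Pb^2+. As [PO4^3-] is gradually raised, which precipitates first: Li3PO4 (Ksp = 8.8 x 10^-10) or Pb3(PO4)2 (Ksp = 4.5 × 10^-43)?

Each salt begins to precipitate when Q = Ksp, i.e. when [PO4^3-] reaches its threshold.
For Li3PO4: 8.8 x 10^-10 = (0.025)^3 × [PO4^3-]  ⇒  [PO4^3-] = 5.6 × 10^-5 M.
For Pb3(PO4)2: 4.5 × 10^-43 = (0.0086)^3 × [PO4^3-]^2  ⇒  [PO4^3-] = 8.4 x 10^-19 M.
The salt with the lower threshold [PO4^3-] precipitates first: Pb3(PO4)2.

Pb3(PO4)2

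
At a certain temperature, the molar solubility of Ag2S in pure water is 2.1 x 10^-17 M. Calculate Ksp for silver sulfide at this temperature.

3.7 x 10^-50

Ag2S(s) ⇌ 2 Ag^+ + S^2-
Let s = molar solubility. Then [Ag^+] = 2s and [S^2-] = s.
Ksp = [Ag^+]^2[S^2-]
Substituting: Ksp = (2s)^2s = 4s^3
With s = 2.1 × 10^-17: Ksp = 3.7 × 10^-50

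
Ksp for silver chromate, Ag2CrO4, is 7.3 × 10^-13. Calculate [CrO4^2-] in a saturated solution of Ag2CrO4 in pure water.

Ag2CrO4(s) ⇌ 2 Ag^+(aq) + CrO4^2-(aq)
Ksp = [Ag^+]^2[CrO4^2-]
For each mole of Ag2CrO4 that dissolves: [Ag^+] = 2s, [CrO4^2-] = s.
Substituting: Ksp = (2s)^2s = 4s^3
s = (7.3 × 10^-13 / 4)^(1/3) = 5.67 × 10^-5 M
[CrO4^2-] = s = 5.7 × 10^-5 M

5.7 × 10^-5 M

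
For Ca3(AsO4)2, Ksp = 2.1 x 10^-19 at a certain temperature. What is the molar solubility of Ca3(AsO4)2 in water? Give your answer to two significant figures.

Ca3(AsO4)2(s) <=> 3 Ca^2+(aq) + 2 AsO4^3-(aq)
Ksp = [Ca^2+]^3[AsO4^3-]^2
If s mol/L of Ca3(AsO4)2 dissolves, [Ca^2+] = 3s and [AsO4^3-] = 2s.
Ksp = (3s)^3(2s)^2 = 108s^5
s = (2.1 x 10^-19 / 108)^(1/5) = 7.2 x 10^-5 M

s ≈ 7.2 × 10^-5 M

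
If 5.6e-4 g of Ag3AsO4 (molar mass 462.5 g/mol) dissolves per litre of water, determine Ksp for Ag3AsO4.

Molar solubility s = (5.6 × 10^-4 g/L) / (462.5 g/mol) = 1.21 x 10^-6 M.
Ag3AsO4(s) ⇌ 3 Ag^+(aq) + AsO4^3-(aq)
If s mol/L of Ag3AsO4 dissolves, [Ag^+] = 3s and [AsO4^3-] = s.
Ksp = [Ag^+]^3[AsO4^3-]
So Ksp = (3s)^3 × s = 27s^4
Ksp = 27 × (1.21 × 10^-6)^4 = 5.8 x 10^-23

Ksp = 5.8e-23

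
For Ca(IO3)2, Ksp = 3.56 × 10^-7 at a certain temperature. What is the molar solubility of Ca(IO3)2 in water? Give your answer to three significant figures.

s = 4.46 × 10^-3 M

Ca(IO3)2(s) ⇌ Ca^2+(aq) + 2 IO3^-(aq)
Ksp = [Ca^2+][IO3^-]^2
Let s = molar solubility. Then [Ca^2+] = s and [IO3^-] = 2s.
Ksp = s(2s)^2 = 4s^3
Solving, s = (3.56 × 10^-7/4)^(1/3) = 4.46 × 10^-3 M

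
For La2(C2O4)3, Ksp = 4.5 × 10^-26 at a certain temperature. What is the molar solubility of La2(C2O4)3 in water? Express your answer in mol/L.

La2(C2O4)3(s) ⇌ 2 La^3+ + 3 C2O4^2-
Ksp = [La^3+]^2[C2O4^2-]^3
For each mole of La2(C2O4)3 that dissolves: [La^3+] = 2s, [C2O4^2-] = 3s.
So Ksp = (2s)^2 × (3s)^3 = 108s^5
s^5 = 4.5 × 10^-26 / 108, so s = 3.3 × 10^-6 M

3.3 × 10^-6 M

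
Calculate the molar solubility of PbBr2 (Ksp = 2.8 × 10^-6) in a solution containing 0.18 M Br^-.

s = 8.6e-5 M

PbBr2(s) ⇌ Pb^2+ + 2 Br^-
Ksp = [Pb^2+][Br^-]^2
If s mol/L dissolves here, [Pb^2+] = s, [Br^-] = 0.18 + 2s ≈ 0.18 (since the Br^- already present dominates).
Ksp ≈ s × (0.18)^2
s = 8.6 × 10^-5 M
Check: 2s = 1.7 x 10^-4 ≪ 0.18, so the approximation is valid.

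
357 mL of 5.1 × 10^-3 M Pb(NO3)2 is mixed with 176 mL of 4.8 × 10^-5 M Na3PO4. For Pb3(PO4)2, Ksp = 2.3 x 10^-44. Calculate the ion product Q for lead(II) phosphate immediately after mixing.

1.0 × 10^-17

Total volume = 357 + 176 = 533 mL.
[Pb^2+] = 5.1 x 10^-3 × (357/533) = 3.42 × 10^-3 M
[PO4^3-] = 4.8 x 10^-5 × (176/533) = 1.58 × 10^-5 M
Pb3(PO4)2(s) <=> 3 Pb^2+(aq) + 2 PO4^3-(aq), so Q = [Pb^2+]^3[PO4^3-]^2
Q = (3.42 × 10^-3)^3(1.58 × 10^-5)^2 = 1.0 × 10^-17
Q > Ksp, so Pb3(PO4)2 will precipitate.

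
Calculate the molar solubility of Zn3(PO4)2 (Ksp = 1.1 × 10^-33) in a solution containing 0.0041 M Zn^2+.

Zn3(PO4)2(s) ⇌ 3 Zn^2+(aq) + 2 PO4^3-(aq)
Ksp = [Zn^2+]^3[PO4^3-]^2
Let s = moles of Zn3(PO4)2 that dissolve per litre. [Zn^2+] = 0.0041 + 3s ≈ 0.0041, [PO4^3-] = 2s (Ksp is small, so little additional dissolves).
Ksp ≈ (0.0041)^3 × (2s)^2
s = 6.3 × 10^-14 M
Check: 3s = 1.9 × 10^-13 ≪ 0.0041, so the approximation is valid.

6.3 x 10^-14 M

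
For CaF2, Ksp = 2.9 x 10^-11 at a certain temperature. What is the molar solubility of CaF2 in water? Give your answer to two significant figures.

1.9e-4 M

CaF2(s) ⇌ Ca^2+(aq) + 2 F^-(aq)
Ksp = [Ca^2+][F^-]^2
Let s = molar solubility. Then [Ca^2+] = s and [F^-] = 2s.
Ksp = s(2s)^2 = 4s^3
s^3 = 2.9 x 10^-11 / 4, so s = 1.9 x 10^-4 M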